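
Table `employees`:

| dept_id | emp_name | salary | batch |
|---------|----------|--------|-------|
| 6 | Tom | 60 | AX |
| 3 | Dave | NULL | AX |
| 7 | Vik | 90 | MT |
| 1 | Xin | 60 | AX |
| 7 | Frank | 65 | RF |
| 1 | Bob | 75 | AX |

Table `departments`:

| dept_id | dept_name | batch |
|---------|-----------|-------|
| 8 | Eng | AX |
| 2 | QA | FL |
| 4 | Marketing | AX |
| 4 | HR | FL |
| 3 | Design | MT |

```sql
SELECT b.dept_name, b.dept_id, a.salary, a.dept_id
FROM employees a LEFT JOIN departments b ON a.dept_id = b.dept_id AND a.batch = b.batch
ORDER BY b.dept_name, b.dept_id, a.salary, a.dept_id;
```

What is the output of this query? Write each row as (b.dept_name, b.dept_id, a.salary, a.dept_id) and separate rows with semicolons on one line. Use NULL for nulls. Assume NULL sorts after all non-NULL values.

(NULL, NULL, 60, 1); (NULL, NULL, 60, 6); (NULL, NULL, 65, 7); (NULL, NULL, 75, 1); (NULL, NULL, 90, 7); (NULL, NULL, NULL, 3)

LEFT JOIN keeps every row from `employees`; unmatched rows get NULL for `departments`'s columns.
Matching on a.dept_id = b.dept_id AND a.batch = b.batch.
Matched pairs: 0; unmatched a rows kept: 6.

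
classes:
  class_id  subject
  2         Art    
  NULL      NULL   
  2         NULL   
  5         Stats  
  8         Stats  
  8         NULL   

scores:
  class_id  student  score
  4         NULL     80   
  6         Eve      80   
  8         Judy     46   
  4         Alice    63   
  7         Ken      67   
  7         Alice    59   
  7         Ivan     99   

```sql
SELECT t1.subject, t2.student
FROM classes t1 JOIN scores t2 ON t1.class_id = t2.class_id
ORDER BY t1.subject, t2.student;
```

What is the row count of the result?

2

INNER JOIN keeps only pairs where the ON condition holds.
Matching on t1.class_id = t2.class_id. A NULL in a compared column never satisfies the condition.
- class_id=2: no matching t2 row, dropped.
- class_id=NULL: no matching t2 row, dropped.
- class_id=2: no matching t2 row, dropped.
- class_id=5: no matching t2 row, dropped.
- class_id=8: 1 matching t2 row(s), so 1 row(s) emitted.
- class_id=8: 1 matching t2 row(s), so 1 row(s) emitted.
Total: 2 rows.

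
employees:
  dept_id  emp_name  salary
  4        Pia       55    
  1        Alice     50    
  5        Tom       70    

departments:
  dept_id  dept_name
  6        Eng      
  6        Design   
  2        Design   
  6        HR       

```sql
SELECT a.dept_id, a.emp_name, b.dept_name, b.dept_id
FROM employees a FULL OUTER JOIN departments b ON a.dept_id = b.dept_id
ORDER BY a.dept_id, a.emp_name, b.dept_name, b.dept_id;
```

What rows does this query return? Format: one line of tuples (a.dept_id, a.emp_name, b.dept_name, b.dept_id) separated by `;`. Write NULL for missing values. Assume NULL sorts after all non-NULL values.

(1, Alice, NULL, NULL); (4, Pia, NULL, NULL); (5, Tom, NULL, NULL); (NULL, NULL, Design, 2); (NULL, NULL, Design, 6); (NULL, NULL, Eng, 6); (NULL, NULL, HR, 6)

FULL OUTER JOIN keeps every row from both sides; unmatched rows get NULL for the other side's columns.
Matching on a.dept_id = b.dept_id.
- dept_id=4: no b row matches, row kept with b columns NULL.
- dept_id=1: no b row matches, row kept with b columns NULL.
- dept_id=5: no b row matches, row kept with b columns NULL.
- 4 b row(s) had no a match → kept, a columns NULL.
After projecting and ordering:
a.dept_id | a.emp_name | b.dept_name | b.dept_id
1 | Alice | NULL | NULL
4 | Pia | NULL | NULL
5 | Tom | NULL | NULL
NULL | NULL | Design | 2
NULL | NULL | Design | 6
NULL | NULL | Eng | 6
NULL | NULL | HR | 6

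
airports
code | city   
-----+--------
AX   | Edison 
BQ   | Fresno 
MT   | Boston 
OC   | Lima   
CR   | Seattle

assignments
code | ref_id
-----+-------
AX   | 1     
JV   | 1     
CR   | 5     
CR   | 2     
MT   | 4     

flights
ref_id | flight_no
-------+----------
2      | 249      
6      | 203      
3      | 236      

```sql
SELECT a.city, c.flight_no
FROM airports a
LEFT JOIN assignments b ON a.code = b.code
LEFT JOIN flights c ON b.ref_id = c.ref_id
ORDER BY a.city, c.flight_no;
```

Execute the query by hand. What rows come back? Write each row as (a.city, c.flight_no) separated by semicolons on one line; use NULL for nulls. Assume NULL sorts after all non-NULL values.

Evaluate left to right. First `airports a LEFT JOIN assignments b` on code: 6 row(s).
Then LEFT JOIN `flights c` on ref_id: each of those 6 rows is kept; rows whose b.ref_id has no match in c get NULL for c's columns.

(Boston, NULL); (Edison, NULL); (Fresno, NULL); (Lima, NULL); (Seattle, 249); (Seattle, NULL)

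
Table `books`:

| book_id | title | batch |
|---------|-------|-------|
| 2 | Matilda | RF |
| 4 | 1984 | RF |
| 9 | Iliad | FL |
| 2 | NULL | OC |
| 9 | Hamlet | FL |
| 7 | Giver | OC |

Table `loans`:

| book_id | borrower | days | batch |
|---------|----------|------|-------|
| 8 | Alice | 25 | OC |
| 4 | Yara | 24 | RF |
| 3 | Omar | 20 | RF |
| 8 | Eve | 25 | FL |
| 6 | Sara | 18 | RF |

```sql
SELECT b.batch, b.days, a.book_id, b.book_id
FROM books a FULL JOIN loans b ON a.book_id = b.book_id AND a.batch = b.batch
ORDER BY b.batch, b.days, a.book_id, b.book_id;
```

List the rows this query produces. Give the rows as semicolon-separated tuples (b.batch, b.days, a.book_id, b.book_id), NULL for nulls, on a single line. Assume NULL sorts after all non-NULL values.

(FL, 25, NULL, 8); (OC, 25, NULL, 8); (RF, 18, NULL, 6); (RF, 20, NULL, 3); (RF, 24, 4, 4); (NULL, NULL, 2, NULL); (NULL, NULL, 2, NULL); (NULL, NULL, 7, NULL); (NULL, NULL, 9, NULL); (NULL, NULL, 9, NULL)

FULL OUTER JOIN keeps every row from both sides; unmatched rows get NULL for the other side's columns.
Matching on a.book_id = b.book_id AND a.batch = b.batch.
- a (book_id=2, batch=RF) has no partner → padded with NULL.
- a (book_id=4, batch=RF) pairs with 1 row(s) of b.
- a (book_id=9, batch=FL) has no partner → padded with NULL.
- a (book_id=2, batch=OC) has no partner → padded with NULL.
- a (book_id=9, batch=FL) has no partner → padded with NULL.
- a (book_id=7, batch=OC) has no partner → padded with NULL.
- 4 row(s) from b found no a partner → padded with NULL.
After projecting and ordering:
b.batch | b.days | a.book_id | b.book_id
FL | 25 | NULL | 8
OC | 25 | NULL | 8
RF | 18 | NULL | 6
RF | 20 | NULL | 3
RF | 24 | 4 | 4
NULL | NULL | 2 | NULL
NULL | NULL | 2 | NULL
NULL | NULL | 7 | NULL
NULL | NULL | 9 | NULL
NULL | NULL | 9 | NULL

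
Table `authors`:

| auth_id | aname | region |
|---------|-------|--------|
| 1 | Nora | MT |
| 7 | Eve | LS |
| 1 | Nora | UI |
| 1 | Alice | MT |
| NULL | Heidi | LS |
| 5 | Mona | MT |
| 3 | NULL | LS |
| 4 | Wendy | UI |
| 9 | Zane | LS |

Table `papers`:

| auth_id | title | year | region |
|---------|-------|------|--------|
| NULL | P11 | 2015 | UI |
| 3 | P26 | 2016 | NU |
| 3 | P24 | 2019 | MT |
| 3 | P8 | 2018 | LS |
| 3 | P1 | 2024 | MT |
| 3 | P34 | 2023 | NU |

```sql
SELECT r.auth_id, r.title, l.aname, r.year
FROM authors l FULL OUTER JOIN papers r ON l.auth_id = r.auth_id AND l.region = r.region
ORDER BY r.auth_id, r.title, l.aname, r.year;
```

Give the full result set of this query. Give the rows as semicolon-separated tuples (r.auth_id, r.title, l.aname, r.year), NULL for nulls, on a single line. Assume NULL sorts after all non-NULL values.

(3, P1, NULL, 2024); (3, P24, NULL, 2019); (3, P26, NULL, 2016); (3, P34, NULL, 2023); (3, P8, NULL, 2018); (NULL, P11, NULL, 2015); (NULL, NULL, Alice, NULL); (NULL, NULL, Eve, NULL); (NULL, NULL, Heidi, NULL); (NULL, NULL, Mona, NULL); (NULL, NULL, Nora, NULL); (NULL, NULL, Nora, NULL); (NULL, NULL, Wendy, NULL); (NULL, NULL, Zane, NULL)

FULL OUTER JOIN keeps every row from both sides; unmatched rows get NULL for the other side's columns.
Matching on l.auth_id = r.auth_id AND l.region = r.region. A NULL in a compared column never satisfies the condition.
- l (auth_id=1, region=MT) has no partner → padded with NULL.
- l (auth_id=7, region=LS) has no partner → padded with NULL.
- l (auth_id=1, region=UI) has no partner → padded with NULL.
- l (auth_id=1, region=MT) has no partner → padded with NULL.
- l (auth_id=NULL, region=LS) has no partner → padded with NULL.
- l (auth_id=5, region=MT) has no partner → padded with NULL.
- l (auth_id=3, region=LS) pairs with 1 row(s) of r.
- l (auth_id=4, region=UI) has no partner → padded with NULL.
- l (auth_id=9, region=LS) has no partner → padded with NULL.
- 5 row(s) from r found no l partner → padded with NULL.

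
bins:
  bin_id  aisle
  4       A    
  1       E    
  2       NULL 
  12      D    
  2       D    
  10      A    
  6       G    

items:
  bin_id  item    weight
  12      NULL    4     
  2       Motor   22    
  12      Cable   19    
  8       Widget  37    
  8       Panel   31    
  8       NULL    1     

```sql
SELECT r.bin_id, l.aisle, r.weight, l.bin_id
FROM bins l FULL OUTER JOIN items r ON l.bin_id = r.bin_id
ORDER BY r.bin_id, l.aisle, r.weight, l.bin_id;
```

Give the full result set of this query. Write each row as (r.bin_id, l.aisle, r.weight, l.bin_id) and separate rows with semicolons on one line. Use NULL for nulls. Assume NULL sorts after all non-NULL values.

FULL OUTER JOIN keeps every row from both sides; unmatched rows get NULL for the other side's columns.
Matching on l.bin_id = r.bin_id.
- bin_id=4: no r row matches, row kept with r columns NULL.
- bin_id=1: no r row matches, row kept with r columns NULL.
- bin_id=2: 1 matching r row(s), so 1 row(s) emitted.
- bin_id=12: 2 matching r row(s), so 2 row(s) emitted.
- bin_id=2: 1 matching r row(s), so 1 row(s) emitted.
- bin_id=10: no r row matches, row kept with r columns NULL.
- bin_id=6: no r row matches, row kept with r columns NULL.
- 3 row(s) from r found no l partner → padded with NULL.

(2, D, 22, 2); (2, NULL, 22, 2); (8, NULL, 1, NULL); (8, NULL, 31, NULL); (8, NULL, 37, NULL); (12, D, 4, 12); (12, D, 19, 12); (NULL, A, NULL, 4); (NULL, A, NULL, 10); (NULL, E, NULL, 1); (NULL, G, NULL, 6)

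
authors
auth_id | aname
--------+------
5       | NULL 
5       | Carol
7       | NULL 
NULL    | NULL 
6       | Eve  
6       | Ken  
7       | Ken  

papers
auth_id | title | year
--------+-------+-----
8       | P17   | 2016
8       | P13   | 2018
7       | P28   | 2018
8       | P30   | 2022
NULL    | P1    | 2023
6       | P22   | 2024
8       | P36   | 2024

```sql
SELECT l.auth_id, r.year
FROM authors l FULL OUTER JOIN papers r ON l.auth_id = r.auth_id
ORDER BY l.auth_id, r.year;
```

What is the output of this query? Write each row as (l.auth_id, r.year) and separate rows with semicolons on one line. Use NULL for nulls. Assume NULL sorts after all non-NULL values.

(5, NULL); (5, NULL); (6, 2024); (6, 2024); (7, 2018); (7, 2018); (NULL, 2016); (NULL, 2018); (NULL, 2022); (NULL, 2023); (NULL, 2024); (NULL, NULL)

FULL OUTER JOIN keeps every row from both sides; unmatched rows get NULL for the other side's columns.
Matching on l.auth_id = r.auth_id. A NULL in a compared column never satisfies the condition.
Matched pairs: 4; unmatched l rows kept: 3; unmatched r rows kept: 5.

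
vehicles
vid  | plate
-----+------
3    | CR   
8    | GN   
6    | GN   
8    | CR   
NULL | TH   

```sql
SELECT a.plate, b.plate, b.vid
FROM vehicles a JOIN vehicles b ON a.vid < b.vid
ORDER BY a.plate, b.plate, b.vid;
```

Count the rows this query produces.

5

INNER JOIN keeps only pairs where the ON condition holds.
Matching on a.vid < b.vid. A NULL in a compared column never satisfies the condition.
- a row (vid=3): matches 3 b row(s) → 3 output row(s).
- a row (vid=8): no match → dropped.
- a row (vid=6): matches 2 b row(s) → 2 output row(s).
- a row (vid=8): no match → dropped.
- a row (vid=NULL): no match → dropped.
Total: 5 rows.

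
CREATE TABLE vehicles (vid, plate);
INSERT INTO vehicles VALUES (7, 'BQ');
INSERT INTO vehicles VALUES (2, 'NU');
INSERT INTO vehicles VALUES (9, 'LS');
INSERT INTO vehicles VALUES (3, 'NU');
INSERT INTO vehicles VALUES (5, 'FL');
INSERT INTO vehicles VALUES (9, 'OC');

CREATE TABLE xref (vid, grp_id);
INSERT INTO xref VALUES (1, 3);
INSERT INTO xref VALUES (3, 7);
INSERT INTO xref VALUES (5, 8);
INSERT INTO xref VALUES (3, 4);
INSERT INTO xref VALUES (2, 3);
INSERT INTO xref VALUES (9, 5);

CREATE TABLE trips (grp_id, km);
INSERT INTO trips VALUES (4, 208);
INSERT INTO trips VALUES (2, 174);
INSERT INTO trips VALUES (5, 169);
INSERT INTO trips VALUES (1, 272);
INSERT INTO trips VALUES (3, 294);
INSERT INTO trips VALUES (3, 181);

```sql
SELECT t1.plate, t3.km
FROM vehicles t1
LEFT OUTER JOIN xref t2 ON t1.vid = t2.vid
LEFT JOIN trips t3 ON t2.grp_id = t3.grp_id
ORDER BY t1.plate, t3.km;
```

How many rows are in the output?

Step 1 — t1 LEFT JOIN t2 on vid → 7 row(s).
Then LEFT JOIN `trips t3` on grp_id: each of those 7 rows is kept; rows whose t2.grp_id has no match in t3 get NULL for t3's columns.
Result: 8 row(s).

8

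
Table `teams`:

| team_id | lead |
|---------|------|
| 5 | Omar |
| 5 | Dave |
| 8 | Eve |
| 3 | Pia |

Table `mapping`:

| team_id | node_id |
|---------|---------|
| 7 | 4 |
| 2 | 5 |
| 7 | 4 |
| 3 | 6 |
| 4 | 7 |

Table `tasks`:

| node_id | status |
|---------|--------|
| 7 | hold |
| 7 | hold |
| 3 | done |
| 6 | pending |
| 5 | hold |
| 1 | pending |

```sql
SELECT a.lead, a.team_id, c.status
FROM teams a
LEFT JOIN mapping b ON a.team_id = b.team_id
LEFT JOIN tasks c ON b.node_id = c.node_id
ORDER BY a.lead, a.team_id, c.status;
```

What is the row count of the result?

Joins associate left-to-right: teams LEFT JOIN mapping on team_id gives 4 intermediate row(s).
Then LEFT JOIN `tasks c` on node_id: each of those 4 rows is kept; rows whose b.node_id has no match in c get NULL for c's columns.
Result: 4 row(s).

4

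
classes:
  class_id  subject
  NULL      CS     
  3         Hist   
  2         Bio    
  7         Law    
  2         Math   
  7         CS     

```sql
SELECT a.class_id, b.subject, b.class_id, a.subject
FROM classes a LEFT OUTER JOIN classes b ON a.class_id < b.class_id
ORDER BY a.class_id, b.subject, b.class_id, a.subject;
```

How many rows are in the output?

LEFT JOIN keeps every row from `classes a`; unmatched rows get NULL for `classes b`'s columns.
Matching on a.class_id < b.class_id. A NULL in a compared column never satisfies the condition.
- a[0] class_id=NULL → no match; kept with NULLs on the b side.
- a[1] class_id=3 → 2 match(es) in b → 2 row(s).
- a[2] class_id=2 → 3 match(es) in b → 3 row(s).
- a[3] class_id=7 → no match; kept with NULLs on the b side.
- a[4] class_id=2 → 3 match(es) in b → 3 row(s).
- a[5] class_id=7 → no match; kept with NULLs on the b side.
Total: 8 matched + 3 padded = 11 rows.

11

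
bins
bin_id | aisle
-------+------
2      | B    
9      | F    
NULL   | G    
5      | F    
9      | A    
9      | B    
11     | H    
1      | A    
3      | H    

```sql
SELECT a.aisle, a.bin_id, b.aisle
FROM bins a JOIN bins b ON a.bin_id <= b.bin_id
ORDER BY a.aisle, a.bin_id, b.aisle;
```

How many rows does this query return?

INNER JOIN keeps only pairs where the ON condition holds.
Matching on a.bin_id <= b.bin_id. A NULL in a compared column never satisfies the condition.
- a[0] bin_id=2 → 7 match(es) in b → 7 row(s).
- a[1] bin_id=9 → 4 match(es) in b → 4 row(s).
- a[2] bin_id=NULL → no match; dropped.
- a[3] bin_id=5 → 5 match(es) in b → 5 row(s).
- a[4] bin_id=9 → 4 match(es) in b → 4 row(s).
- a[5] bin_id=9 → 4 match(es) in b → 4 row(s).
- a[6] bin_id=11 → 1 match(es) in b → 1 row(s).
- a[7] bin_id=1 → 8 match(es) in b → 8 row(s).
- a[8] bin_id=3 → 6 match(es) in b → 6 row(s).
Total: 39 rows.

39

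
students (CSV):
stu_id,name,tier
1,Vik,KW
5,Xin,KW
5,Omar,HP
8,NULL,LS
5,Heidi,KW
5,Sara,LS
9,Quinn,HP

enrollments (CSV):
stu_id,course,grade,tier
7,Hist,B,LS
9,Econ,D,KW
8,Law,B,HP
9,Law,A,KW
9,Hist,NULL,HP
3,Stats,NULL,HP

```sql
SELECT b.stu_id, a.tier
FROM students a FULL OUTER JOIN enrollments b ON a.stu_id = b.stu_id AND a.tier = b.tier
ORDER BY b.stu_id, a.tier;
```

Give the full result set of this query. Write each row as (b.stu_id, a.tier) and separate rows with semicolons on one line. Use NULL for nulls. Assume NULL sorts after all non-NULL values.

(3, NULL); (7, NULL); (8, NULL); (9, HP); (9, NULL); (9, NULL); (NULL, HP); (NULL, KW); (NULL, KW); (NULL, KW); (NULL, LS); (NULL, LS)

FULL OUTER JOIN keeps every row from both sides; unmatched rows get NULL for the other side's columns.
Matching on a.stu_id = b.stu_id AND a.tier = b.tier.
- a[0] stu_id=1, tier=KW → no match; kept with NULLs on the b side.
- a[1] stu_id=5, tier=KW → no match; kept with NULLs on the b side.
- a[2] stu_id=5, tier=HP → no match; kept with NULLs on the b side.
- a[3] stu_id=8, tier=LS → no match; kept with NULLs on the b side.
- a[4] stu_id=5, tier=KW → no match; kept with NULLs on the b side.
- a[5] stu_id=5, tier=LS → no match; kept with NULLs on the b side.
- a[6] stu_id=9, tier=HP → 1 match(es) in b → 1 row(s).
- plus 5 unmatched b row(s), each kept with NULL a columns.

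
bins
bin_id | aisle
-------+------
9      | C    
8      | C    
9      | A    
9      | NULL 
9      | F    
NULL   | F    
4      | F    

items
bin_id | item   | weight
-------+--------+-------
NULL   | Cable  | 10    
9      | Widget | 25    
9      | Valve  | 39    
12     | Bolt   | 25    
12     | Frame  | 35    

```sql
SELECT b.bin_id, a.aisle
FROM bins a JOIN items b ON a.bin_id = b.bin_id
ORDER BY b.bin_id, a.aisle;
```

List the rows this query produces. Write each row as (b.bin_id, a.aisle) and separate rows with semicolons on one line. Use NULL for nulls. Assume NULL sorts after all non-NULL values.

INNER JOIN keeps only pairs where the ON condition holds.
Matching on a.bin_id = b.bin_id. A NULL in a compared column never satisfies the condition.
Matched pairs: 8.

(9, A); (9, A); (9, C); (9, C); (9, F); (9, F); (9, NULL); (9, NULL)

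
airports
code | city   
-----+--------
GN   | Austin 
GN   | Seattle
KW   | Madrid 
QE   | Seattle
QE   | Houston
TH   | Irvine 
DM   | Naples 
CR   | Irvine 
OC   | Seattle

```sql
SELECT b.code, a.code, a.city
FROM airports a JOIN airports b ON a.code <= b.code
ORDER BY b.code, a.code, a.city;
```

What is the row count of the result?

47

INNER JOIN keeps only pairs where the ON condition holds.
Matching on a.code <= b.code.
- a (code=GN) pairs with 7 row(s) of b.
- a (code=GN) pairs with 7 row(s) of b.
- a (code=KW) pairs with 5 row(s) of b.
- a (code=QE) pairs with 3 row(s) of b.
- a (code=QE) pairs with 3 row(s) of b.
- a (code=TH) pairs with 1 row(s) of b.
- a (code=DM) pairs with 8 row(s) of b.
- a (code=CR) pairs with 9 row(s) of b.
- a (code=OC) pairs with 4 row(s) of b.
Total: 47 rows.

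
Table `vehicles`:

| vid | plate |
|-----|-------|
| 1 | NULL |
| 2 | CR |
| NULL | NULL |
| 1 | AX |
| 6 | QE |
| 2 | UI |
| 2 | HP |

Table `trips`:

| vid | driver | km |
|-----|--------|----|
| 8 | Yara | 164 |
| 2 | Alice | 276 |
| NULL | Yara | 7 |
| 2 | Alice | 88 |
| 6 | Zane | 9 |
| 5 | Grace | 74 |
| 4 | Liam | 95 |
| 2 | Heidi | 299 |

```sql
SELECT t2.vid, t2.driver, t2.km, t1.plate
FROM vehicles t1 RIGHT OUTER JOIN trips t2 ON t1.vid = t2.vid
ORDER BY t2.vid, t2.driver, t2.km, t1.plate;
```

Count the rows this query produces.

14

RIGHT JOIN keeps every row from `trips`; unmatched rows get NULL for `vehicles`'s columns.
Matching on t1.vid = t2.vid. A NULL in a compared column never satisfies the condition.
Matched pairs: 10; unmatched t2 rows kept: 4.
Total: 10 matched + 4 padded = 14 rows.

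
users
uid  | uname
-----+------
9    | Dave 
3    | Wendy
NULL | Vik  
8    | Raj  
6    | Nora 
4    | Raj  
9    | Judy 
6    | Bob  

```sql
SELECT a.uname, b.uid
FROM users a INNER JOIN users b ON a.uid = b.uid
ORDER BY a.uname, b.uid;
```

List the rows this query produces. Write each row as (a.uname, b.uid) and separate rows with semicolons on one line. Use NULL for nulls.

INNER JOIN keeps only pairs where the ON condition holds.
Matching on a.uid = b.uid. A NULL in a compared column never satisfies the condition.
Matched pairs: 11.

(Bob, 6); (Bob, 6); (Dave, 9); (Dave, 9); (Judy, 9); (Judy, 9); (Nora, 6); (Nora, 6); (Raj, 4); (Raj, 8); (Wendy, 3)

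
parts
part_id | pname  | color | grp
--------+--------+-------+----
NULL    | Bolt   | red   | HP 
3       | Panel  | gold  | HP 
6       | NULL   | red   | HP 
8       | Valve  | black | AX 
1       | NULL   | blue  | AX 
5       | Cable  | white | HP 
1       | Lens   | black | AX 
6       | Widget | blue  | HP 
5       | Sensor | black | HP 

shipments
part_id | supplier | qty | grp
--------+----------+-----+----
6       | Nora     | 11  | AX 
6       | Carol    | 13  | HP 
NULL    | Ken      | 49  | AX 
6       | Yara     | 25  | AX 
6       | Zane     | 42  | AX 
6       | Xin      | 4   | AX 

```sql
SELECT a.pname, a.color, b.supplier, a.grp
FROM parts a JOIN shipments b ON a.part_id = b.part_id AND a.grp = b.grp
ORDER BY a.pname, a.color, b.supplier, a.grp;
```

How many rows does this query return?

INNER JOIN keeps only pairs where the ON condition holds.
Matching on a.part_id = b.part_id AND a.grp = b.grp. A NULL in a compared column never satisfies the condition.
Matched pairs: 2.
Total: 2 rows.

2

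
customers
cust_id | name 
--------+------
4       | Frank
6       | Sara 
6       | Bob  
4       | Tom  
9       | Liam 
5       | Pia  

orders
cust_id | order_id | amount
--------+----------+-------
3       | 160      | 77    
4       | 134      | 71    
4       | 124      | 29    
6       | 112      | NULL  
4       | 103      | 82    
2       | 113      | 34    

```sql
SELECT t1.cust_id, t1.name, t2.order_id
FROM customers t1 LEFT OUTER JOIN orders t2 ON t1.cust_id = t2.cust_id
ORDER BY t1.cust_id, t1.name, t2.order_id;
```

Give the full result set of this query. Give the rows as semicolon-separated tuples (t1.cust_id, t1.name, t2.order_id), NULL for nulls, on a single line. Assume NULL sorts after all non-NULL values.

(4, Frank, 103); (4, Frank, 124); (4, Frank, 134); (4, Tom, 103); (4, Tom, 124); (4, Tom, 134); (5, Pia, NULL); (6, Bob, 112); (6, Sara, 112); (9, Liam, NULL)

LEFT JOIN keeps every row from `customers`; unmatched rows get NULL for `orders`'s columns.
Matching on t1.cust_id = t2.cust_id.
- t1 row (cust_id=4): matches 3 t2 row(s) → 3 output row(s).
- t1 row (cust_id=6): matches 1 t2 row(s) → 1 output row(s).
- t1 row (cust_id=6): matches 1 t2 row(s) → 1 output row(s).
- t1 row (cust_id=4): matches 3 t2 row(s) → 3 output row(s).
- t1 row (cust_id=9): no match → kept, t2 columns NULL.
- t1 row (cust_id=5): no match → kept, t2 columns NULL.
After projecting and ordering:
t1.cust_id | t1.name | t2.order_id
4 | Frank | 103
4 | Frank | 124
4 | Frank | 134
4 | Tom | 103
4 | Tom | 124
4 | Tom | 134
5 | Pia | NULL
6 | Bob | 112
6 | Sara | 112
9 | Liam | NULL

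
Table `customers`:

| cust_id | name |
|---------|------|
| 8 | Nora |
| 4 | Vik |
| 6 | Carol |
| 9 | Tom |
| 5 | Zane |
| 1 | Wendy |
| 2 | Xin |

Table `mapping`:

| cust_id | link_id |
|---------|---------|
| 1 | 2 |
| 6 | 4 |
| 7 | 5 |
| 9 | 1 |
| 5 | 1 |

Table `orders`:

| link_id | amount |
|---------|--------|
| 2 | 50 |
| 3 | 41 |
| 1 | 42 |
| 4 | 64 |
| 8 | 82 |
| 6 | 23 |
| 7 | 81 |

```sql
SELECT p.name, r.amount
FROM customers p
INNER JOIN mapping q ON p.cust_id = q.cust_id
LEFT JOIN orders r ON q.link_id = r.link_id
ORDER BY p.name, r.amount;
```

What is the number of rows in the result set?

Step 1 — p INNER JOIN q on cust_id → 4 row(s).
Then LEFT JOIN `orders r` on link_id: each of those 4 rows is kept; rows whose q.link_id has no match in r get NULL for r's columns.
Result: 4 row(s).

4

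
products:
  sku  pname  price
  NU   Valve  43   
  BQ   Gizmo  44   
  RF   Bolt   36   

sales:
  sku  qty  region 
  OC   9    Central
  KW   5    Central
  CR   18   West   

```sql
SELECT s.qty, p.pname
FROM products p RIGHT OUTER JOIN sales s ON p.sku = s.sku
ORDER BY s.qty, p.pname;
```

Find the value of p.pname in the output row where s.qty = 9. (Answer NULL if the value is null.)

NULL

RIGHT JOIN keeps every row from `sales`; unmatched rows get NULL for `products`'s columns.
Matching on p.sku = s.sku.
- p[0] sku=NU → no match.
- p[1] sku=BQ → no match.
- p[2] sku=RF → no match.
- 3 row(s) from s found no p partner → padded with NULL.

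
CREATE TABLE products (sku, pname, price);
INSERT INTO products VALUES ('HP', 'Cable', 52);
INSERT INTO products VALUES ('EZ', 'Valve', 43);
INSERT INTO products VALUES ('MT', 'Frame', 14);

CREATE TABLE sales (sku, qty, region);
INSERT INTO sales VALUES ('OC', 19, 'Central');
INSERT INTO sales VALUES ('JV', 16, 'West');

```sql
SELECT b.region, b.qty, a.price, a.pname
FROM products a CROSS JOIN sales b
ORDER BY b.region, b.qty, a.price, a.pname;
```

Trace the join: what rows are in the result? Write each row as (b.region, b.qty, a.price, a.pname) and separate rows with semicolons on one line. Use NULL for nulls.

(Central, 19, 14, Frame); (Central, 19, 43, Valve); (Central, 19, 52, Cable); (West, 16, 14, Frame); (West, 16, 43, Valve); (West, 16, 52, Cable)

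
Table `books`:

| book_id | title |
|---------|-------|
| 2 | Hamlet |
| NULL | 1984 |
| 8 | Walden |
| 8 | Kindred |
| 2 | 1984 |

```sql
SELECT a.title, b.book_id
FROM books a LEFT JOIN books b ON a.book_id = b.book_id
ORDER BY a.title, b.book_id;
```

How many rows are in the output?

9

LEFT JOIN keeps every row from `books a`; unmatched rows get NULL for `books b`'s columns.
Matching on a.book_id = b.book_id. A NULL in a compared column never satisfies the condition.
- a (book_id=2) pairs with 2 row(s) of b.
- a (book_id=NULL) has no partner → padded with NULL.
- a (book_id=8) pairs with 2 row(s) of b.
- a (book_id=8) pairs with 2 row(s) of b.
- a (book_id=2) pairs with 2 row(s) of b.
Total: 8 matched + 1 padded = 9 rows.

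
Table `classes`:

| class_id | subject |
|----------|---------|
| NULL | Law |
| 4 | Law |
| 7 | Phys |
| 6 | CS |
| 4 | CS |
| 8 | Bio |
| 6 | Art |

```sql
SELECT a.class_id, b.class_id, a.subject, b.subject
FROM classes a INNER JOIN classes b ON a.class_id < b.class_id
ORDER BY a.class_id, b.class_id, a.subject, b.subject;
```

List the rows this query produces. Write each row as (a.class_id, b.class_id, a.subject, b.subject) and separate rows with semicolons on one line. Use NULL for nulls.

(4, 6, CS, Art); (4, 6, CS, CS); (4, 6, Law, Art); (4, 6, Law, CS); (4, 7, CS, Phys); (4, 7, Law, Phys); (4, 8, CS, Bio); (4, 8, Law, Bio); (6, 7, Art, Phys); (6, 7, CS, Phys); (6, 8, Art, Bio); (6, 8, CS, Bio); (7, 8, Phys, Bio)

INNER JOIN keeps only pairs where the ON condition holds.
Matching on a.class_id < b.class_id. A NULL in a compared column never satisfies the condition.
- a[0] class_id=NULL → no match; dropped.
- a[1] class_id=4 → 4 match(es) in b → 4 row(s).
- a[2] class_id=7 → 1 match(es) in b → 1 row(s).
- a[3] class_id=6 → 2 match(es) in b → 2 row(s).
- a[4] class_id=4 → 4 match(es) in b → 4 row(s).
- a[5] class_id=8 → no match; dropped.
- a[6] class_id=6 → 2 match(es) in b → 2 row(s).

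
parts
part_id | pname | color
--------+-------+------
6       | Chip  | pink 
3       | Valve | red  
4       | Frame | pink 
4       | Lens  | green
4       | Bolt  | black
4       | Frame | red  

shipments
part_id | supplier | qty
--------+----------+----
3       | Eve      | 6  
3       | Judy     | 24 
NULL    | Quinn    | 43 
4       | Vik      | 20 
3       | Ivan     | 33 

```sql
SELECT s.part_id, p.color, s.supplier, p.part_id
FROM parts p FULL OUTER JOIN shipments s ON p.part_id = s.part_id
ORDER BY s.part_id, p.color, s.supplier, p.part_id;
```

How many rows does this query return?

9

FULL OUTER JOIN keeps every row from both sides; unmatched rows get NULL for the other side's columns.
Matching on p.part_id = s.part_id. A NULL in a compared column never satisfies the condition.
- p (part_id=6) has no partner → padded with NULL.
- p (part_id=3) pairs with 3 row(s) of s.
- p (part_id=4) pairs with 1 row(s) of s.
- p (part_id=4) pairs with 1 row(s) of s.
- p (part_id=4) pairs with 1 row(s) of s.
- p (part_id=4) pairs with 1 row(s) of s.
- 1 s row(s) had no p match → kept, p columns NULL.
Total: 7 matched + 2 padded = 9 rows.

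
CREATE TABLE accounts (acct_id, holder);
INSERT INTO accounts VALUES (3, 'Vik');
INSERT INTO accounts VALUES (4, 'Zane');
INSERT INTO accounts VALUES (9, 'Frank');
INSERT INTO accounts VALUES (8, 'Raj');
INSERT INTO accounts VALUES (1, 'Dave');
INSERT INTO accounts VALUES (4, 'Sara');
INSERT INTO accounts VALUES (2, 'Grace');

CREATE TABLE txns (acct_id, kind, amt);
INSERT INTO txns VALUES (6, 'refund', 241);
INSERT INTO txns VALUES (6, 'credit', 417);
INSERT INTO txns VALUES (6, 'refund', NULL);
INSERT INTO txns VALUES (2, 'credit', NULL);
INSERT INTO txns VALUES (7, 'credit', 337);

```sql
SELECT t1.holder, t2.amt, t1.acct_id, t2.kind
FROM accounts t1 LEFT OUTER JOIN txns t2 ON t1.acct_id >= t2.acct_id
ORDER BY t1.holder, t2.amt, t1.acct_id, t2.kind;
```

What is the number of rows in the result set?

15

LEFT JOIN keeps every row from `accounts`; unmatched rows get NULL for `txns`'s columns.
Matching on t1.acct_id >= t2.acct_id.
- acct_id=3: 1 matching t2 row(s), so 1 row(s) emitted.
- acct_id=4: 1 matching t2 row(s), so 1 row(s) emitted.
- acct_id=9: 5 matching t2 row(s), so 5 row(s) emitted.
- acct_id=8: 5 matching t2 row(s), so 5 row(s) emitted.
- acct_id=1: no t2 row matches, row kept with t2 columns NULL.
- acct_id=4: 1 matching t2 row(s), so 1 row(s) emitted.
- acct_id=2: 1 matching t2 row(s), so 1 row(s) emitted.
Total: 14 matched + 1 padded = 15 rows.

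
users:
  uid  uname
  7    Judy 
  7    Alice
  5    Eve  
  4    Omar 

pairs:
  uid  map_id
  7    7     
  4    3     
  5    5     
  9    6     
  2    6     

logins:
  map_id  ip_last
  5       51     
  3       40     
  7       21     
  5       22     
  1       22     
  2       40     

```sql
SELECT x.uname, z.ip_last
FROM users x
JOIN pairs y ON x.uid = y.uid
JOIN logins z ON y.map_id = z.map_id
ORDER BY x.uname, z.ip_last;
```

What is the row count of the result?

5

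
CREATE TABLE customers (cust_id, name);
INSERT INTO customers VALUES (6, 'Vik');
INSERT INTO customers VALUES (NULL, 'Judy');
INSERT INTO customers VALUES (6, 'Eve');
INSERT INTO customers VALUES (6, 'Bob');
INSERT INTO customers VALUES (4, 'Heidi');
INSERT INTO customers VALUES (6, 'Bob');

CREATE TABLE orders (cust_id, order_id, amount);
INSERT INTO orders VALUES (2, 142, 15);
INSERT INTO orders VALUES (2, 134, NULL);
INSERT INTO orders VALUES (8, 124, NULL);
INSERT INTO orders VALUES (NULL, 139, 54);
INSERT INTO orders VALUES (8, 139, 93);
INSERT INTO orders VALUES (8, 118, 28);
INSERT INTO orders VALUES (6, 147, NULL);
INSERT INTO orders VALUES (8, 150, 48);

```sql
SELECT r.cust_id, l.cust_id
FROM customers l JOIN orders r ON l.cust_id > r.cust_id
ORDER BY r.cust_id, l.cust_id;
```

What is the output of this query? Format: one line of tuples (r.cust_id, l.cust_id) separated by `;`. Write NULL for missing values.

(2, 4); (2, 4); (2, 6); (2, 6); (2, 6); (2, 6); (2, 6); (2, 6); (2, 6); (2, 6)

INNER JOIN keeps only pairs where the ON condition holds.
Matching on l.cust_id > r.cust_id. A NULL in a compared column never satisfies the condition.
- cust_id=6: 2 matching r row(s), so 2 row(s) emitted.
- cust_id=NULL: no matching r row, dropped.
- cust_id=6: 2 matching r row(s), so 2 row(s) emitted.
- cust_id=6: 2 matching r row(s), so 2 row(s) emitted.
- cust_id=4: 2 matching r row(s), so 2 row(s) emitted.
- cust_id=6: 2 matching r row(s), so 2 row(s) emitted.
After projecting and ordering:
r.cust_id | l.cust_id
2 | 4
2 | 4
2 | 6
2 | 6
2 | 6
2 | 6
2 | 6
2 | 6
2 | 6
2 | 6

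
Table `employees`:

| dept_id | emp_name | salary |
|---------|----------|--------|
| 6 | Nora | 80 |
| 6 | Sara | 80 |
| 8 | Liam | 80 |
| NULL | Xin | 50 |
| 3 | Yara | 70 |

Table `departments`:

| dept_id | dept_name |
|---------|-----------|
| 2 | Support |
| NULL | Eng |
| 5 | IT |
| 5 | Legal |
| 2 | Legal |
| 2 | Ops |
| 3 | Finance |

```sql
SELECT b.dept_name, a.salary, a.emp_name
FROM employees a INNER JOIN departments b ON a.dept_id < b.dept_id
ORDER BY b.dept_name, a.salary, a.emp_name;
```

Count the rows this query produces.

INNER JOIN keeps only pairs where the ON condition holds.
Matching on a.dept_id < b.dept_id. A NULL in a compared column never satisfies the condition.
- a[0] dept_id=6 → no match; dropped.
- a[1] dept_id=6 → no match; dropped.
- a[2] dept_id=8 → no match; dropped.
- a[3] dept_id=NULL → no match; dropped.
- a[4] dept_id=3 → 2 match(es) in b → 2 row(s).
Total: 2 rows.

2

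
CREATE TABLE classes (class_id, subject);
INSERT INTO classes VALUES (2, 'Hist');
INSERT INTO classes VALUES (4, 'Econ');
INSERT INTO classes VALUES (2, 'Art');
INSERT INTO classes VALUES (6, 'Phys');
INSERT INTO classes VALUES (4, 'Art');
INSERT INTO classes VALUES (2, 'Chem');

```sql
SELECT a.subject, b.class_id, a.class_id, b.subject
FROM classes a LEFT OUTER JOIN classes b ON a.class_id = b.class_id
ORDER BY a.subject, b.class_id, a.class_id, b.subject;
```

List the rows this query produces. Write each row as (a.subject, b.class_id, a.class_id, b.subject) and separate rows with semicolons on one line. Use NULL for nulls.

LEFT JOIN keeps every row from `classes a`; unmatched rows get NULL for `classes b`'s columns.
Matching on a.class_id = b.class_id.
- a row (class_id=2): matches 3 b row(s) → 3 output row(s).
- a row (class_id=4): matches 2 b row(s) → 2 output row(s).
- a row (class_id=2): matches 3 b row(s) → 3 output row(s).
- a row (class_id=6): matches 1 b row(s) → 1 output row(s).
- a row (class_id=4): matches 2 b row(s) → 2 output row(s).
- a row (class_id=2): matches 3 b row(s) → 3 output row(s).

(Art, 2, 2, Art); (Art, 2, 2, Chem); (Art, 2, 2, Hist); (Art, 4, 4, Art); (Art, 4, 4, Econ); (Chem, 2, 2, Art); (Chem, 2, 2, Chem); (Chem, 2, 2, Hist); (Econ, 4, 4, Art); (Econ, 4, 4, Econ); (Hist, 2, 2, Art); (Hist, 2, 2, Chem); (Hist, 2, 2, Hist); (Phys, 6, 6, Phys)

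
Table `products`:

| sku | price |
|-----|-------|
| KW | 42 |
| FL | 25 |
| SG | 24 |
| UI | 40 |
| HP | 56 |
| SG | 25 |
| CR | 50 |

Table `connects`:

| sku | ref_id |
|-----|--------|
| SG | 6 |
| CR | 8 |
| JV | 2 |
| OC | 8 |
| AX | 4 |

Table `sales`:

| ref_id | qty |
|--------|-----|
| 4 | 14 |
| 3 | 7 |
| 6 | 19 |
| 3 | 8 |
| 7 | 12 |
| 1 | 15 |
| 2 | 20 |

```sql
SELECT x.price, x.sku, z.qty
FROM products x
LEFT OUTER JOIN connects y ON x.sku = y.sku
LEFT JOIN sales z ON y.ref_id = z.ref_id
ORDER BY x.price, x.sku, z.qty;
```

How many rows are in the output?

Joins associate left-to-right: products LEFT JOIN connects on sku gives 7 intermediate row(s).
Then LEFT JOIN `sales z` on ref_id: each of those 7 rows is kept; rows whose y.ref_id has no match in z get NULL for z's columns.
Result: 7 row(s).

7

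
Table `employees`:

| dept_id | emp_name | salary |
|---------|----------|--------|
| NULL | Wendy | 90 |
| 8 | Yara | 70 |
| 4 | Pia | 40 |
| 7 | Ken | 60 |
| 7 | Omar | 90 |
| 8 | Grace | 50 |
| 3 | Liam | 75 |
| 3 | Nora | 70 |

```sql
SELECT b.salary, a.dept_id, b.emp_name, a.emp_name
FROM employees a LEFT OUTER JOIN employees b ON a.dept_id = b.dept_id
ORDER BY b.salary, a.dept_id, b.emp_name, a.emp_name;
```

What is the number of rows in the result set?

LEFT JOIN keeps every row from `employees a`; unmatched rows get NULL for `employees b`'s columns.
Matching on a.dept_id = b.dept_id. A NULL in a compared column never satisfies the condition.
- a[0] dept_id=NULL → no match; kept with NULLs on the b side.
- a[1] dept_id=8 → 2 match(es) in b → 2 row(s).
- a[2] dept_id=4 → 1 match(es) in b → 1 row(s).
- a[3] dept_id=7 → 2 match(es) in b → 2 row(s).
- a[4] dept_id=7 → 2 match(es) in b → 2 row(s).
- a[5] dept_id=8 → 2 match(es) in b → 2 row(s).
- a[6] dept_id=3 → 2 match(es) in b → 2 row(s).
- a[7] dept_id=3 → 2 match(es) in b → 2 row(s).
Total: 13 matched + 1 padded = 14 rows.

14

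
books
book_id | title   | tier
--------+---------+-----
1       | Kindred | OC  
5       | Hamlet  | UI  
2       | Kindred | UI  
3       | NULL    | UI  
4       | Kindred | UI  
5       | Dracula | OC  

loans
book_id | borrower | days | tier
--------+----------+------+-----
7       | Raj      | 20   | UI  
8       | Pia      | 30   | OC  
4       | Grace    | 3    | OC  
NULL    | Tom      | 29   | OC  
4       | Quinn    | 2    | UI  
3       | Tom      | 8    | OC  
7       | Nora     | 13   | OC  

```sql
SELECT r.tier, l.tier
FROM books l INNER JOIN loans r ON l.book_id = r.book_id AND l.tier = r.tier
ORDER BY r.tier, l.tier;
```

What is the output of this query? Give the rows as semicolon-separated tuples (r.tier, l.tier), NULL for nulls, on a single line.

(UI, UI)

INNER JOIN keeps only pairs where the ON condition holds.
Matching on l.book_id = r.book_id AND l.tier = r.tier. A NULL in a compared column never satisfies the condition.
Matched pairs: 1.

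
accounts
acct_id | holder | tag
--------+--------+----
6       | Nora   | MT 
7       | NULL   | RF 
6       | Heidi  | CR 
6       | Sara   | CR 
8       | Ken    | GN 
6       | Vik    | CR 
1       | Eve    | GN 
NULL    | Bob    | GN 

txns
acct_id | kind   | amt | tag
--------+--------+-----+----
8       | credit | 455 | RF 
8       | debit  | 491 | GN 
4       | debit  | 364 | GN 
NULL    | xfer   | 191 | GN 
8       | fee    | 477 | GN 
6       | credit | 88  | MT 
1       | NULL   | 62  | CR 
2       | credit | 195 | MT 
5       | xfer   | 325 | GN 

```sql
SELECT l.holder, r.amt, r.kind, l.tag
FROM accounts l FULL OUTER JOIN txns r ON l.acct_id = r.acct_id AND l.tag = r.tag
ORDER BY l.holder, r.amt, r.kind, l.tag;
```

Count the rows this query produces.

15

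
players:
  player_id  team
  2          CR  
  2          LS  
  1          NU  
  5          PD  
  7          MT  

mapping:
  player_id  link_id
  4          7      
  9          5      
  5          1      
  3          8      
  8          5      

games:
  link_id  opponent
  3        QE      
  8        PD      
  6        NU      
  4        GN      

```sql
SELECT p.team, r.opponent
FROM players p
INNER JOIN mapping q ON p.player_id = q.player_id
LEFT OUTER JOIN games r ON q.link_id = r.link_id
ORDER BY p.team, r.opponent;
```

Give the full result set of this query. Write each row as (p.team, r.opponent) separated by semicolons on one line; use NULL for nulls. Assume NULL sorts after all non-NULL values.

Evaluate left to right. First `players p INNER JOIN mapping q` on player_id: 1 row(s).
Then LEFT JOIN `games r` on link_id: each of those 1 rows is kept; rows whose q.link_id has no match in r get NULL for r's columns.

(PD, NULL)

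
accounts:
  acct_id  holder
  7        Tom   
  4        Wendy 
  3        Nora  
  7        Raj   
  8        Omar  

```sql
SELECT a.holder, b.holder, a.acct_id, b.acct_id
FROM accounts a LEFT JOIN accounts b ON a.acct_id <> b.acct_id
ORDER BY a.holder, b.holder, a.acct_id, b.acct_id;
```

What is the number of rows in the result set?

LEFT JOIN keeps every row from `accounts a`; unmatched rows get NULL for `accounts b`'s columns.
Matching on a.acct_id <> b.acct_id.
- acct_id=7: 3 matching b row(s), so 3 row(s) emitted.
- acct_id=4: 4 matching b row(s), so 4 row(s) emitted.
- acct_id=3: 4 matching b row(s), so 4 row(s) emitted.
- acct_id=7: 3 matching b row(s), so 3 row(s) emitted.
- acct_id=8: 4 matching b row(s), so 4 row(s) emitted.
Total: 18 rows.

18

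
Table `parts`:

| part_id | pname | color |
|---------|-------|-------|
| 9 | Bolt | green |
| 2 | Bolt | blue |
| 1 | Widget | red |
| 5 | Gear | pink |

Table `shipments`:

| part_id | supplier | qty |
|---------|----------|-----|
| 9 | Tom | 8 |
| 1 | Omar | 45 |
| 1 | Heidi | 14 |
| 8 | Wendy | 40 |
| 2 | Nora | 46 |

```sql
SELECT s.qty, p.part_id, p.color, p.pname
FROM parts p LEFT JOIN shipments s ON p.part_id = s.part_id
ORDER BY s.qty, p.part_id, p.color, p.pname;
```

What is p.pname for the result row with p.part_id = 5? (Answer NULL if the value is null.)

LEFT JOIN keeps every row from `parts`; unmatched rows get NULL for `shipments`'s columns.
Matching on p.part_id = s.part_id.
Matched pairs: 4; unmatched p rows kept: 1.

Gear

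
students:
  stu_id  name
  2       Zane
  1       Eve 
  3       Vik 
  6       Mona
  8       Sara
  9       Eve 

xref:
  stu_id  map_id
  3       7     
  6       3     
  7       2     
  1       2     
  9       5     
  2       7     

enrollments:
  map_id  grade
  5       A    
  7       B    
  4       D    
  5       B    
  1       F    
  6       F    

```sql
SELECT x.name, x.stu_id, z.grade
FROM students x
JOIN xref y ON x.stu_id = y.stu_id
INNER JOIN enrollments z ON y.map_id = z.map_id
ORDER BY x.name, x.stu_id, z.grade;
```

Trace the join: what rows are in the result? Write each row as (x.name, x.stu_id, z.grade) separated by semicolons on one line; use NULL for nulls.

(Eve, 9, A); (Eve, 9, B); (Vik, 3, B); (Zane, 2, B)

Evaluate left to right. First `students x INNER JOIN xref y` on stu_id: 5 row(s).
Then INNER JOIN `enrollments z` on map_id: keep only rows whose y.map_id appears in z.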